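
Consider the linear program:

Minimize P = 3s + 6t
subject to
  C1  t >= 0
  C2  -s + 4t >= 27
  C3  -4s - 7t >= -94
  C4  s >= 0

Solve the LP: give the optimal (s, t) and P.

Feasible corners and P = 3s + 6t:
  (187/23, 202/23) → P = 1773/23
  (0, 27/4) → P = 81/2
  (0, 94/7) → P = 564/7

The optimum lies where -s + 4t = 27 and s = 0.
Solving simultaneously gives s = 0, t = 27/4.

s = 0, t = 27/4, minimum P = 81/2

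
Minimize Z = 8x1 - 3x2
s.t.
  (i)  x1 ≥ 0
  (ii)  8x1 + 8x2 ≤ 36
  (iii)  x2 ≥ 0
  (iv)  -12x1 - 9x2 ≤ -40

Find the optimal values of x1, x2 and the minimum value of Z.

x1 = 0, x2 = 9/2, minimum Z = -27/2

Corner points and Z = 8x1 - 3x2:
  (0, 9/2) → Z = -27/2
  (0, 40/9) → Z = -40/3
  (9/2, 0) → Z = 36
  (10/3, 0) → Z = 80/3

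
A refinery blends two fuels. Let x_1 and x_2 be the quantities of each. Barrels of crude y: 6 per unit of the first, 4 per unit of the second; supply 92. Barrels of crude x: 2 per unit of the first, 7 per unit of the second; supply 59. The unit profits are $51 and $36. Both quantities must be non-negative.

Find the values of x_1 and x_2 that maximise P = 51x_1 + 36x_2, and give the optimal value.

x_1 = 12, x_2 = 5, maximum P = 792

Corner points and P = 51x_1 + 36x_2:
  (0, 0) → P = 0
  (0, 59/7) → P = 2124/7
  (46/3, 0) → P = 782
  (12, 5) → P = 792

The optimum lies where 6x_1 + 4x_2 = 92 and 2x_1 + 7x_2 = 59.
Solving simultaneously gives x_1 = 12, x_2 = 5.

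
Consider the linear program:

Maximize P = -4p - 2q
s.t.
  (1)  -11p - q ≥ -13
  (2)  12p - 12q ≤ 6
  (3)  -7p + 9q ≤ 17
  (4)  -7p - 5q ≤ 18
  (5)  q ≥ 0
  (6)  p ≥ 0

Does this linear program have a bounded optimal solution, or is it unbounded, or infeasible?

bounded optimum

Feasible corners and P = -4p - 2q:
  (9/8, 5/8) → P = -23/4
  (50/53, 139/53) → P = -478/53
  (1/2, 0) → P = -2
  (0, 17/9) → P = -34/9
  (0, 0) → P = 0
The feasible region has finitely many vertices and no improving ray; the maximum is 0 at (0, 0).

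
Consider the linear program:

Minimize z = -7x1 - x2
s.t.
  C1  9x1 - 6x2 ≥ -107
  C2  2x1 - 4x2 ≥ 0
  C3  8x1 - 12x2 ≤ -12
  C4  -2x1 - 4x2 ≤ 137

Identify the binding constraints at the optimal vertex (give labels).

C2 and C3

Feasible corners and z = -7x1 - x2:
  (-107/6, -107/12) → z = 535/4
  (-101/5, -187/15) → z = 2308/15
  (-6, -3) → z = 45

The minimum is at (-6, -3). Substituting into each constraint, equality holds for C2 and C3; the remaining constraints have slack.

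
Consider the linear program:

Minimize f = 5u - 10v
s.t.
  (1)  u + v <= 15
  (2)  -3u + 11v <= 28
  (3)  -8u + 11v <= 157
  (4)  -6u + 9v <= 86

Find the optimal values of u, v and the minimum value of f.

u = -694/39, v = -30/13, minimum f = -2570/39

Corner points and f = 5u - 10v:
  (137/14, 73/14) → f = -45/14
  (-694/39, -30/13) → f = -2570/39
  (-467/6, -127/3) → f = 205/6
The feasible region is unbounded (it extends along (-11, -8), (1, -1)), but f strictly increases along every unbounded feasible direction, so there is no improving ray and the minimum is attained at a vertex.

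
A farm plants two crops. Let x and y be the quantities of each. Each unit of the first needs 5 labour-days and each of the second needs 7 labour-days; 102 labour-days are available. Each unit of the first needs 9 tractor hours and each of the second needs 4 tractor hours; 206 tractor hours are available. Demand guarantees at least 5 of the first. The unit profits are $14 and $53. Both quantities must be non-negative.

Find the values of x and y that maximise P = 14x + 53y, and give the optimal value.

x = 5, y = 11, maximum P = 653

The binding constraints are 5x + 7y = 102 and x = 5.
Solving simultaneously gives x = 5, y = 11.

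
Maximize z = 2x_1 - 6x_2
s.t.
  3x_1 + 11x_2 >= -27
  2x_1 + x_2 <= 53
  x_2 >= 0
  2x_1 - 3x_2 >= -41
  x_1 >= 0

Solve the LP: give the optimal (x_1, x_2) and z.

x_1 = 53/2, x_2 = 0, maximum z = 53

Feasible corners and z = 2x_1 - 6x_2:
  (53/2, 0) → z = 53
  (59/4, 47/2) → z = -223/2
  (0, 0) → z = 0
  (0, 41/3) → z = -82

At the optimal vertex, 2x_1 + x_2 = 53 and x_2 = 0.
Solving simultaneously gives x_1 = 53/2, x_2 = 0.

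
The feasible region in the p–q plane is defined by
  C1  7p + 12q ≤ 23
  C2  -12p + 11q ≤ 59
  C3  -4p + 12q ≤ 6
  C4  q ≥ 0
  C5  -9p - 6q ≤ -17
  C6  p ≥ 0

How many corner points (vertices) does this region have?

Intersecting each pair of boundary lines and keeping only the points that satisfy every inequality leaves:
  (17/11, 67/66)
  (23/7, 0)
  (14/11, 61/66)
  (17/9, 0)

4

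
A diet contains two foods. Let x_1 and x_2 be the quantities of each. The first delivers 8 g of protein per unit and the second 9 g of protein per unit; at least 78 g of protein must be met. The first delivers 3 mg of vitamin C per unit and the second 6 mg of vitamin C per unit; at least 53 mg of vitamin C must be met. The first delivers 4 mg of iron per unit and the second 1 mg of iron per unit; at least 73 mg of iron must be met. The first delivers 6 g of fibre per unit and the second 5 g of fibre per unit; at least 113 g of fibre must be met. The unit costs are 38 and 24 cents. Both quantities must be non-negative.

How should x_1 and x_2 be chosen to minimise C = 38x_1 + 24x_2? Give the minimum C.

x_1 = 18, x_2 = 1, minimum C = 708

The feasible region is unbounded (it extends along (0, 1), (1, 0)), but C strictly increases along every unbounded feasible direction, so there is no improving ray and the minimum is attained at a vertex.

The optimum lies where 4x_1 + x_2 = 73 and 6x_1 + 5x_2 = 113.
Solving simultaneously gives x_1 = 18, x_2 = 1.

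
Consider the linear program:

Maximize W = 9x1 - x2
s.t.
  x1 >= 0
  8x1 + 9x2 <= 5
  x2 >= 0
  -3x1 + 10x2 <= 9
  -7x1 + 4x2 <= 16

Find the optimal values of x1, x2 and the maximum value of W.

Corner points and W = 9x1 - x2:
  (0, 5/9) → W = -5/9
  (0, 0) → W = 0
  (5/8, 0) → W = 45/8

The binding constraints are 8x1 + 9x2 = 5 and x2 = 0.
Solving simultaneously gives x1 = 5/8, x2 = 0.

x1 = 5/8, x2 = 0, maximum W = 45/8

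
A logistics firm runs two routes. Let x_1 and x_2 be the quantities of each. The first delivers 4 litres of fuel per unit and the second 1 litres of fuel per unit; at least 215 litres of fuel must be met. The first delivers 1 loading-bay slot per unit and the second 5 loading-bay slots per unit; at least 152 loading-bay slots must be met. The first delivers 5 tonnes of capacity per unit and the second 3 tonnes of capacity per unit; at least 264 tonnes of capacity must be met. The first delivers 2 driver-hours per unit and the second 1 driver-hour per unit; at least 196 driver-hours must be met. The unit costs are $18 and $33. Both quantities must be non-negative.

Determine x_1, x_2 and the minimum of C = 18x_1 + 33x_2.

The feasible region is unbounded (it extends along (0, 1), (1, 0)), but C strictly increases along every unbounded feasible direction, so there is no improving ray and the minimum is attained at a vertex.

The optimum lies where x_1 + 5x_2 = 152 and 2x_1 + x_2 = 196.
Solving simultaneously gives x_1 = 92, x_2 = 12.

x_1 = 92, x_2 = 12, minimum C = 2052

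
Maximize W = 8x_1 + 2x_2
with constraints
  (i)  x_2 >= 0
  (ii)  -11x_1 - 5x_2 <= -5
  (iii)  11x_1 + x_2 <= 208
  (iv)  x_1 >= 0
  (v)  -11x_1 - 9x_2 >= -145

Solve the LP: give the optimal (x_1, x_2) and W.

Vertices and W = 8x_1 + 2x_2:
  (5/11, 0) → W = 40/11
  (145/11, 0) → W = 1160/11
  (0, 1) → W = 2
  (0, 145/9) → W = 290/9

x_1 = 145/11, x_2 = 0, maximum W = 1160/11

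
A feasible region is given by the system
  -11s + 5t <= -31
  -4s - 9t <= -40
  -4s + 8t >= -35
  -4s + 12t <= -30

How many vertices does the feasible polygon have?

3

Pairwise boundary intersections that survive every other constraint:
  (635/68, 5/17)
  (125/14, 10/21)
  (45/4, 5/4)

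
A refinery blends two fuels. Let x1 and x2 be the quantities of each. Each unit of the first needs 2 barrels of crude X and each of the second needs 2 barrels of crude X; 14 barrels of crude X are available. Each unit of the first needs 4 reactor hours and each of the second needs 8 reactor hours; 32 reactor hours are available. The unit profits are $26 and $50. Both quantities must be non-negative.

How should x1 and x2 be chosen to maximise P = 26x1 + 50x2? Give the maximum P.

x1 = 6, x2 = 1, maximum P = 206

Vertices and P = 26x1 + 50x2:
  (0, 0) → P = 0
  (0, 4) → P = 200
  (7, 0) → P = 182
  (6, 1) → P = 206

The binding constraints are 2x1 + 2x2 = 14 and 4x1 + 8x2 = 32.
Solving simultaneously gives x1 = 6, x2 = 1.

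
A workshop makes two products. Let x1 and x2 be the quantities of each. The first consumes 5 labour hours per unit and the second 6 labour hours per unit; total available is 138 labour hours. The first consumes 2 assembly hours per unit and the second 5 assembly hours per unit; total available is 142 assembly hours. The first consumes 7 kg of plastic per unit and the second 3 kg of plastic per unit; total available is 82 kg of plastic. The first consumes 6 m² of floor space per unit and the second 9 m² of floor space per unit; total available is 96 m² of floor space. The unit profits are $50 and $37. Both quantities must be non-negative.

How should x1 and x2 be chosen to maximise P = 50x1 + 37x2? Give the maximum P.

x1 = 10, x2 = 4, maximum P = 648

Vertices and P = 50x1 + 37x2:
  (0, 0) → P = 0
  (0, 32/3) → P = 1184/3
  (82/7, 0) → P = 4100/7
  (10, 4) → P = 648

At the optimal vertex, 7x1 + 3x2 = 82 and 6x1 + 9x2 = 96.
Solving simultaneously gives x1 = 10, x2 = 4.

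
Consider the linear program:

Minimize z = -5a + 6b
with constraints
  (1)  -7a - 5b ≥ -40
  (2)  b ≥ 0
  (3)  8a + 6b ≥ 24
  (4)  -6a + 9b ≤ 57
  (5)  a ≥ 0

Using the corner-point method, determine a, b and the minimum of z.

Feasible corners and z = -5a + 6b:
  (40/7, 0) → z = -200/7
  (25/31, 213/31) → z = 1153/31
  (3, 0) → z = -15
  (0, 4) → z = 24
  (0, 19/3) → z = 38

At the optimal vertex, -7a - 5b = -40 and b = 0.
Solving simultaneously gives a = 40/7, b = 0.

a = 40/7, b = 0, minimum z = -200/7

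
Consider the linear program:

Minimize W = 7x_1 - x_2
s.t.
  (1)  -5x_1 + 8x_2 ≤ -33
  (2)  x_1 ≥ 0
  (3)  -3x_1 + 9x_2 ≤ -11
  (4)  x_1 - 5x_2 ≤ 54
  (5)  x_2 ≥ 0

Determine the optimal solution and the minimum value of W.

x_1 = 33/5, x_2 = 0, minimum W = 231/5

Feasible corners and W = 7x_1 - x_2:
  (209/21, 44/21) → W = 473/7
  (33/5, 0) → W = 231/5
  (54, 0) → W = 378
The feasible region is unbounded (it extends along (3, 1), (5, 1)), but W strictly increases along every unbounded feasible direction, so there is no improving ray and the minimum is attained at a vertex.

The optimum lies where -5x_1 + 8x_2 = -33 and x_2 = 0.
Solving simultaneously gives x_1 = 33/5, x_2 = 0.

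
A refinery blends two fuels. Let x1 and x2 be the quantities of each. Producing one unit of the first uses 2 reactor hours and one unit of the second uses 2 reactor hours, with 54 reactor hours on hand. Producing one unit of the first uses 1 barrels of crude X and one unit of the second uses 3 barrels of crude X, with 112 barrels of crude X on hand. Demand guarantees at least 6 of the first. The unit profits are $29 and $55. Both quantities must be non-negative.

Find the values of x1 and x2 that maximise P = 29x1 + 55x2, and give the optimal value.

Corner points and P = 29x1 + 55x2:
  (27, 0) → P = 783
  (6, 0) → P = 174
  (6, 21) → P = 1329

The binding constraints are 2x1 + 2x2 = 54 and x1 = 6.
Solving simultaneously gives x1 = 6, x2 = 21.

x1 = 6, x2 = 21, maximum P = 1329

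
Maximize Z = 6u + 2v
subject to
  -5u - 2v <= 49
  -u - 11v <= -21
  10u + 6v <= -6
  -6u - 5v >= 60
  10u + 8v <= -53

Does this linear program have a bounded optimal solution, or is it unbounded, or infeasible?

infeasible

The boundaries -5u - 2v = 49 and -u - 11v = -21 meet at (-581/53, 154/53), but that point violates -6u - 5v ≥ 60. Every candidate vertex is excluded by some other constraint, so the feasible region is empty.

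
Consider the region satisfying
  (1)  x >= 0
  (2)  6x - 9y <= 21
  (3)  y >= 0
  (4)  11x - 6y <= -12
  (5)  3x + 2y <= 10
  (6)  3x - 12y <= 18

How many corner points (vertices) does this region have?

3

Of the 15 pairwise boundary intersections, those satisfying every inequality are:
  (0, 2)
  (0, 5)
  (9/10, 73/20)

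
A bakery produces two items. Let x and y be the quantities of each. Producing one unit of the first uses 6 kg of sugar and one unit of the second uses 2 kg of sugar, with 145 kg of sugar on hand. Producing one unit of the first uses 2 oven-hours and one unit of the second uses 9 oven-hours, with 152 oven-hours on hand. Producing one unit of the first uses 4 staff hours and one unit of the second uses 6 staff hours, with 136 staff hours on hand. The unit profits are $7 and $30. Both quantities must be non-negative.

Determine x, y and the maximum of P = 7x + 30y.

x = 13, y = 14, maximum P = 511

Corner points and P = 7x + 30y:
  (0, 0) → P = 0
  (0, 152/9) → P = 1520/3
  (145/6, 0) → P = 1015/6
  (299/14, 59/7) → P = 5633/14
  (13, 14) → P = 511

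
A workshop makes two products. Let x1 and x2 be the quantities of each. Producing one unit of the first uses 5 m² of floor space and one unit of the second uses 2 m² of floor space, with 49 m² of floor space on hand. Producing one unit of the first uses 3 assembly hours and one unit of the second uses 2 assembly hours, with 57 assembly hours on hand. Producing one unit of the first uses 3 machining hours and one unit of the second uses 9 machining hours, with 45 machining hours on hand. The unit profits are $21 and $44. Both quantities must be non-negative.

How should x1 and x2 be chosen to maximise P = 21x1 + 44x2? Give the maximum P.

x1 = 9, x2 = 2, maximum P = 277

Feasible corners and P = 21x1 + 44x2:
  (0, 0) → P = 0
  (0, 5) → P = 220
  (49/5, 0) → P = 1029/5
  (9, 2) → P = 277

At the optimal vertex, 5x1 + 2x2 = 49 and 3x1 + 9x2 = 45.
Solving simultaneously gives x1 = 9, x2 = 2.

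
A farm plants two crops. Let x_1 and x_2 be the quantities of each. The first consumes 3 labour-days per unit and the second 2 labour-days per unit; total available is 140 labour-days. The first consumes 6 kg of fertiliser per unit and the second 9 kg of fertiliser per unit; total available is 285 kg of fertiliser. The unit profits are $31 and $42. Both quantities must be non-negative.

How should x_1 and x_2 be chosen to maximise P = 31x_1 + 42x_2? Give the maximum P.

x_1 = 46, x_2 = 1, maximum P = 1468

Feasible corners and P = 31x_1 + 42x_2:
  (0, 0) → P = 0
  (0, 95/3) → P = 1330
  (140/3, 0) → P = 4340/3
  (46, 1) → P = 1468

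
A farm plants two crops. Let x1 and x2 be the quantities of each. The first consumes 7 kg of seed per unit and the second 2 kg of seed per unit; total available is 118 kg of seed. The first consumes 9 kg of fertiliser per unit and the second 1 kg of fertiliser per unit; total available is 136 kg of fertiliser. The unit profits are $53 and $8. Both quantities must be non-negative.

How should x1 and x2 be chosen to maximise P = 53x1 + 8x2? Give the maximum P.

x1 = 14, x2 = 10, maximum P = 822

Corner points and P = 53x1 + 8x2:
  (0, 0) → P = 0
  (0, 59) → P = 472
  (136/9, 0) → P = 7208/9
  (14, 10) → P = 822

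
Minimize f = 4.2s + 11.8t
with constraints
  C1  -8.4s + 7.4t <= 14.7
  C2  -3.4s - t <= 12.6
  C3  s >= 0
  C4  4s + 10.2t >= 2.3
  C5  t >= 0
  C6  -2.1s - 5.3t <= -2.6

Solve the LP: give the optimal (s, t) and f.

Corner points and f = 4.2s + 11.8t:
  (0, 147/74) → f = 8673/370
  (0, 26/53) → f = 1534/265
  (26/21, 0) → f = 26/5
The feasible region is unbounded (it extends along (37, 42), (1, 0)), but f strictly increases along every unbounded feasible direction, so there is no improving ray and the minimum is attained at a vertex.

At the optimal vertex, t = 0 and -2.1s - 5.3t = -2.6.
Solving simultaneously gives s = 26/21, t = 0.

s = 26/21, t = 0, minimum f = 26/5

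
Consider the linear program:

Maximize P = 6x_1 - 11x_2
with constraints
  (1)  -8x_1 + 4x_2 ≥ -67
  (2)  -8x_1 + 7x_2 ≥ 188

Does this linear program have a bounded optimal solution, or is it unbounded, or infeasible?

From the feasible point (407/8, 85), moving in the direction (-7, -8) keeps every constraint satisfied while P increases without bound.

unbounded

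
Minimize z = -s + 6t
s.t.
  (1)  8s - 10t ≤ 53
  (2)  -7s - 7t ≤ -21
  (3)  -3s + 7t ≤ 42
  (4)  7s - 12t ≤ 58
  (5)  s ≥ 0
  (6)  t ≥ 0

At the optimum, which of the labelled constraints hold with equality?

Extreme points and z = -s + 6t:
  (791/26, 495/26) → z = 2179/26
  (53/8, 0) → z = -53/8
  (0, 3) → z = 18
  (3, 0) → z = -3
  (0, 6) → z = 36

The minimum is at (53/8, 0). Substituting into each constraint, equality holds for (1) and (6); the remaining constraints have slack.

(1) and (6)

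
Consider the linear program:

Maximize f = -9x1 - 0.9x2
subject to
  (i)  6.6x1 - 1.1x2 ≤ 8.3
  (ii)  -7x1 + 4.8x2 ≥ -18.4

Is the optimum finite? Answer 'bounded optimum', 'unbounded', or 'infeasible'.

unbounded

From the feasible point (980/1199, -3167/1199), moving in the direction (-4.8, -7) keeps every constraint satisfied while f increases without bound.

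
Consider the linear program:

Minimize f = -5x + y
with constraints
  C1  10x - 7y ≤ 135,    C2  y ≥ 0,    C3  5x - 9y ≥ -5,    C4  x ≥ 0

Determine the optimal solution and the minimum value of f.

x = 250/11, y = 145/11, minimum f = -1105/11

Extreme points and f = -5x + y:
  (27/2, 0) → f = -135/2
  (250/11, 145/11) → f = -1105/11
  (0, 0) → f = 0
  (0, 5/9) → f = 5/9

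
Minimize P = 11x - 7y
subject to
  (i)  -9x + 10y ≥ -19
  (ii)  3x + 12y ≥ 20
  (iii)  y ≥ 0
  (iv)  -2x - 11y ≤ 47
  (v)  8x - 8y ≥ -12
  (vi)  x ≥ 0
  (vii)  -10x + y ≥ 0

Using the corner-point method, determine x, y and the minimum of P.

x = 2/15, y = 49/30, minimum P = -299/30

Feasible corners and P = 11x - 7y:
  (2/15, 49/30) → P = -299/30
  (20/123, 200/123) → P = -1180/123
  (1/6, 5/3) → P = -59/6

The optimum lies where 3x + 12y = 20 and 8x - 8y = -12.
Solving simultaneously gives x = 2/15, y = 49/30.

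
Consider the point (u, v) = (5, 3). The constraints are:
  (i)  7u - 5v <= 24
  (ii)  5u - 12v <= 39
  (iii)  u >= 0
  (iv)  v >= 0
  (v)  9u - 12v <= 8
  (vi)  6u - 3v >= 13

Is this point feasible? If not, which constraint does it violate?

not feasible — violates (v)

Constraint (v): 9u - 12v = 9, which is not ≤ 8. All other constraints are satisfied.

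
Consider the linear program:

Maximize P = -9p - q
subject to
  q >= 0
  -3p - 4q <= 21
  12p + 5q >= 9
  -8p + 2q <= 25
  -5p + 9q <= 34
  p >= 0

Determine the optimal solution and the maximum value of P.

p = 0, q = 9/5, maximum P = -9/5

Extreme points and P = -9p - q:
  (3/4, 0) → P = -27/4
  (0, 9/5) → P = -9/5
  (0, 34/9) → P = -34/9
The feasible region is unbounded (it extends along (9, 5), (1, 0)), but P strictly decreases along every unbounded feasible direction, so there is no improving ray and the maximum is attained at a vertex.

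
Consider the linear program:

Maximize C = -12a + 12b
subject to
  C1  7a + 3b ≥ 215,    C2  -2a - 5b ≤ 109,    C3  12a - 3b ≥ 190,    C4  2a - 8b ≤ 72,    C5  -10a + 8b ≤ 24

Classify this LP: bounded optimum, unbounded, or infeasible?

unbounded

From the feasible point (405/19, 1250/57), moving in the direction (8, 10) keeps every constraint satisfied while C increases without bound.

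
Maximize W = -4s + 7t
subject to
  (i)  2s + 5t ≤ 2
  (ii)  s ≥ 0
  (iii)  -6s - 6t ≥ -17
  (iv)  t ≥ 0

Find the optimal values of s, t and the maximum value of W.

Vertices and W = -4s + 7t:
  (0, 2/5) → W = 14/5
  (1, 0) → W = -4
  (0, 0) → W = 0

At the optimal vertex, 2s + 5t = 2 and s = 0.
Solving simultaneously gives s = 0, t = 2/5.

s = 0, t = 2/5, maximum W = 14/5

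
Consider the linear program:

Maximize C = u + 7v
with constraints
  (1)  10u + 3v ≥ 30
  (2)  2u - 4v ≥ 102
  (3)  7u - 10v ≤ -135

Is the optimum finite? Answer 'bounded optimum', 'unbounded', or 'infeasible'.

The boundaries 10u + 3v = 30 and 2u - 4v = 102 meet at (213/23, -480/23), but that point violates 7u - 10v ≤ -135. Every candidate vertex is excluded by some other constraint, so the feasible region is empty.

infeasible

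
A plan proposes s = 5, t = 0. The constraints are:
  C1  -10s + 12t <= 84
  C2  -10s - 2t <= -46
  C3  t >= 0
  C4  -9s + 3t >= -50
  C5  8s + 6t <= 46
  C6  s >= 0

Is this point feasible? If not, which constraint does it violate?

feasible

C1: -50 ≤ 84 ✓
C2: -50 ≤ -46 ✓
C3: 0 ≥ 0 ✓
C4: -45 ≥ -50 ✓
C5: 40 ≤ 46 ✓
C6: 5 ≥ 0 ✓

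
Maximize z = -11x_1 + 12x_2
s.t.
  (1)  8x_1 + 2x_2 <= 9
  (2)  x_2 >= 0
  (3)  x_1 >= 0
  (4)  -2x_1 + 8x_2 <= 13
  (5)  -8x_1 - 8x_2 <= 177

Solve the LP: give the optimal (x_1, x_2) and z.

Feasible corners and z = -11x_1 + 12x_2:
  (9/8, 0) → z = -99/8
  (23/34, 61/34) → z = 479/34
  (0, 0) → z = 0
  (0, 13/8) → z = 39/2

x_1 = 0, x_2 = 13/8, maximum z = 39/2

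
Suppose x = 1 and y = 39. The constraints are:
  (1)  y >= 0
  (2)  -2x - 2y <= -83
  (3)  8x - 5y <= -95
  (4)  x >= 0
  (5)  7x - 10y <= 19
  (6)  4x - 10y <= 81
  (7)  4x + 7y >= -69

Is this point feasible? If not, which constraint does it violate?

not feasible — violates (2)

Constraint (2): -2x - 2y = -80, which is not ≤ -83. All other constraints are satisfied.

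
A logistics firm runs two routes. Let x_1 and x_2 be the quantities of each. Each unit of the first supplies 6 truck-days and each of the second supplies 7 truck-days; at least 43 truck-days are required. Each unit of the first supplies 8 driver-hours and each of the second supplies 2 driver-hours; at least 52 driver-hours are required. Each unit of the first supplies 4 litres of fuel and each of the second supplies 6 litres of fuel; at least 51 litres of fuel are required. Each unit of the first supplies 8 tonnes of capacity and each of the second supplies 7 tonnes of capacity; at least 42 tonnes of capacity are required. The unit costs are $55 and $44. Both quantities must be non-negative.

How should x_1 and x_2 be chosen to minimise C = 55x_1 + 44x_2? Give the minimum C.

Corner points and C = 55x_1 + 44x_2:
  (0, 26) → C = 1144
  (51/4, 0) → C = 2805/4
  (21/4, 5) → C = 2035/4
The feasible region is unbounded (it extends along (0, 1), (1, 0)), but C strictly increases along every unbounded feasible direction, so there is no improving ray and the minimum is attained at a vertex.

At the optimal vertex, 8x_1 + 2x_2 = 52 and 4x_1 + 6x_2 = 51.
Solving simultaneously gives x_1 = 21/4, x_2 = 5.

x_1 = 21/4, x_2 = 5, minimum C = 2035/4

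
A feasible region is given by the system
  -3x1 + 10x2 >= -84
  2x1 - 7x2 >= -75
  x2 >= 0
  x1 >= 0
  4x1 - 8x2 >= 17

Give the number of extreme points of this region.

Pairwise boundary intersections that survive every other constraint:
  (1338, 393)
  (28, 0)
  (719/12, 167/6)
  (17/4, 0)

4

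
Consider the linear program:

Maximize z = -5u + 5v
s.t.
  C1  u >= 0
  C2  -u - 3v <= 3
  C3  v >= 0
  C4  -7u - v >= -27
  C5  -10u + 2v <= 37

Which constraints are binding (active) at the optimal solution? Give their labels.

C4 and C5

Vertices and z = -5u + 5v:
  (0, 0) → z = 0
  (0, 37/2) → z = 185/2
  (27/7, 0) → z = -135/7
  (17/24, 529/24) → z = 320/3

The maximum is at (17/24, 529/24). Substituting into each constraint, equality holds for C4 and C5; the remaining constraints have slack.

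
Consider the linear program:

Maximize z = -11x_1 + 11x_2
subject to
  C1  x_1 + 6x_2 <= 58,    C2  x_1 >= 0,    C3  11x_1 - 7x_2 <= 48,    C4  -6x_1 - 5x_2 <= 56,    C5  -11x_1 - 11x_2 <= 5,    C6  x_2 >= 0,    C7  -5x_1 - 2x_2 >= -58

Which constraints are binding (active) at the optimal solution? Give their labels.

Extreme points and z = -11x_1 + 11x_2:
  (0, 29/3) → z = 319/3
  (58/7, 58/7) → z = 0
  (0, 0) → z = 0
  (48/11, 0) → z = -48
  (502/57, 398/57) → z = -1144/57

The maximum is at (0, 29/3). Substituting into each constraint, equality holds for C1 and C2; the remaining constraints have slack.

C1 and C2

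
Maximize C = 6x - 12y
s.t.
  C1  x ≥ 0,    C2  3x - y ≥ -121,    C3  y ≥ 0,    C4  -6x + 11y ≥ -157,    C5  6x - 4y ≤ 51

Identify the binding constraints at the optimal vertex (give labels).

C3 and C5

Extreme points and C = 6x - 12y:
  (0, 121) → C = -1452
  (0, 0) → C = 0
  (17/2, 0) → C = 51
The feasible region is unbounded (it extends along (2, 3), (1, 3)), but C strictly decreases along every unbounded feasible direction, so there is no improving ray and the maximum is attained at a vertex.

The maximum is at (17/2, 0). Substituting into each constraint, equality holds for C3 and C5; the remaining constraints have slack.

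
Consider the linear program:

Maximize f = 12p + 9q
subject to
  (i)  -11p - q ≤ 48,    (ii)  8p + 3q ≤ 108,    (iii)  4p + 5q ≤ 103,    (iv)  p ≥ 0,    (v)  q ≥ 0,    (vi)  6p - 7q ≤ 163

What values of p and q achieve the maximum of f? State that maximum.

Feasible corners and f = 12p + 9q:
  (33/4, 14) → f = 225
  (27/2, 0) → f = 162
  (0, 103/5) → f = 927/5
  (0, 0) → f = 0

p = 33/4, q = 14, maximum f = 225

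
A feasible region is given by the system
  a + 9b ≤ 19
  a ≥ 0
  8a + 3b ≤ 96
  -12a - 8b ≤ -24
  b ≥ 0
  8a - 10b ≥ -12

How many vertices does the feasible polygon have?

5

Of the 15 pairwise boundary intersections, those satisfying every inequality are:
  (269/23, 56/69)
  (1, 2)
  (12, 0)
  (2, 0)
  (18/23, 42/23)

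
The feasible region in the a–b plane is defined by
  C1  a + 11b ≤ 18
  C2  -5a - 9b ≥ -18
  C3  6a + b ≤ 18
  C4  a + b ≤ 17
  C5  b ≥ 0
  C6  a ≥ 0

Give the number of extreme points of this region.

5

The feasible vertices (each the meet of two boundaries and inside every other half-plane) are:
  (18/23, 36/23)
  (0, 18/11)
  (144/49, 18/49)
  (3, 0)
  (0, 0)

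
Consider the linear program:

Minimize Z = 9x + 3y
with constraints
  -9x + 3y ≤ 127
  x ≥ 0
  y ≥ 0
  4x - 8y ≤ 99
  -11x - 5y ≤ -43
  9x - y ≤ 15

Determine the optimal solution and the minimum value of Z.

x = 0, y = 43/5, minimum Z = 129/5

Extreme points and Z = 9x + 3y:
  (0, 127/3) → Z = 127
  (86/9, 71) → Z = 299
  (0, 43/5) → Z = 129/5
  (59/28, 111/28) → Z = 216/7

The binding constraints are x = 0 and -11x - 5y = -43.
Solving simultaneously gives x = 0, y = 43/5.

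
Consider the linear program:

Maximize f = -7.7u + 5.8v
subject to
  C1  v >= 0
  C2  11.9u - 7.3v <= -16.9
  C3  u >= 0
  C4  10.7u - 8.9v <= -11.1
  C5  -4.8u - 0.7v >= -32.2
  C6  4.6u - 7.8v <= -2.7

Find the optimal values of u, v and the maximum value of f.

u = 0, v = 46, maximum f = 266.8

Extreme points and f = -7.7u + 5.8v:
  (0, 169/73) → f = 4901/365
  (22323/4337, 46430/4337) → f = 974069/43370
  (0, 46) → f = 1334/5

The binding constraints are u = 0 and -4.8u - 0.7v = -32.2.
Solving simultaneously gives u = 0, v = 46.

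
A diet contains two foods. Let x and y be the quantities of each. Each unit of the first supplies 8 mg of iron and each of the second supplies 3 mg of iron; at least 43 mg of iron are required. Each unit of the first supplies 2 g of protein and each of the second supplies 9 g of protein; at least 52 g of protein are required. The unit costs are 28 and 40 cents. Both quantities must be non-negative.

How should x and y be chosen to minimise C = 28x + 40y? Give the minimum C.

Feasible corners and C = 28x + 40y:
  (0, 43/3) → C = 1720/3
  (26, 0) → C = 728
  (7/2, 5) → C = 298
The feasible region is unbounded (it extends along (0, 1), (1, 0)), but C strictly increases along every unbounded feasible direction, so there is no improving ray and the minimum is attained at a vertex.

The binding constraints are 8x + 3y = 43 and 2x + 9y = 52.
Solving simultaneously gives x = 7/2, y = 5.

x = 7/2, y = 5, minimum C = 298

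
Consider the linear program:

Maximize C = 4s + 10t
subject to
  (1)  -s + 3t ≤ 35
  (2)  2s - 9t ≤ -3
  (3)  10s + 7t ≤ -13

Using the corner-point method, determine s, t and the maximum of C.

Corner points and C = 4s + 10t:
  (-102, -67/3) → C = -1894/3
  (-284/37, 337/37) → C = 2234/37
  (-69/52, 1/26) → C = -64/13

s = -284/37, t = 337/37, maximum C = 2234/37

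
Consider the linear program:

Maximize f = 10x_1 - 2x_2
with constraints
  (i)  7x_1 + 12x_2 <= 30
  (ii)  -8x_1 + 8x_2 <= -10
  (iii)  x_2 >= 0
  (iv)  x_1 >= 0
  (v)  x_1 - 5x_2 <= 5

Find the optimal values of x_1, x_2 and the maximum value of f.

Feasible corners and f = 10x_1 - 2x_2:
  (45/19, 85/76) → f = 815/38
  (30/7, 0) → f = 300/7
  (5/4, 0) → f = 25/2

x_1 = 30/7, x_2 = 0, maximum f = 300/7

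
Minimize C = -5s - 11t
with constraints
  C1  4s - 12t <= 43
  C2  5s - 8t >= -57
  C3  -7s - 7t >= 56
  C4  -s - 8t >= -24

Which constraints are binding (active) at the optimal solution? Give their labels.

C2 and C3

Vertices and C = -5s - 11t:
  (-257/7, -443/28) → C = 10013/28
  (-53/16, -75/16) → C = 545/8
  (-121/13, 17/13) → C = 418/13

The minimum is at (-121/13, 17/13). Substituting into each constraint, equality holds for C2 and C3; the remaining constraints have slack.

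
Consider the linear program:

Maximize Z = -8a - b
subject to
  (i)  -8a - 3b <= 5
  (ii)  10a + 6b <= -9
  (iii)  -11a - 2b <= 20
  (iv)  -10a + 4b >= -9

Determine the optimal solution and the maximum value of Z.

a = -1/6, b = -11/9, maximum Z = 23/9

Corner points and Z = -8a - b:
  (-1/6, -11/9) → Z = 23/9
  (7/62, -61/31) → Z = 33/31
  (9/50, -9/5) → Z = 9/25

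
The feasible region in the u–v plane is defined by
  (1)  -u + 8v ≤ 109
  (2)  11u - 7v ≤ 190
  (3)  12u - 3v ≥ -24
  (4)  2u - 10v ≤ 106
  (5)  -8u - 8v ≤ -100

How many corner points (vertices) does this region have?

The feasible vertices (each the meet of two boundaries and inside every other half-plane) are:
  (761/27, 463/27)
  (45/31, 428/31)
  (185/12, -35/12)
  (9/10, 58/5)

4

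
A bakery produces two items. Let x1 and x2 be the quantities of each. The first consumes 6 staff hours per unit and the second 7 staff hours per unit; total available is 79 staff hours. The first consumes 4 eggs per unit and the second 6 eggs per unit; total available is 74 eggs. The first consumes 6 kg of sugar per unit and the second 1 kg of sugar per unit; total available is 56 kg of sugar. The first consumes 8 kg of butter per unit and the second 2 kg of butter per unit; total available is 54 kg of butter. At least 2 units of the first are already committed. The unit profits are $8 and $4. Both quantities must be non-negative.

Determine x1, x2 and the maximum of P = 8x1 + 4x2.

Corner points and P = 8x1 + 4x2:
  (27/4, 0) → P = 54
  (2, 0) → P = 16
  (5, 7) → P = 68
  (2, 67/7) → P = 380/7

x1 = 5, x2 = 7, maximum P = 68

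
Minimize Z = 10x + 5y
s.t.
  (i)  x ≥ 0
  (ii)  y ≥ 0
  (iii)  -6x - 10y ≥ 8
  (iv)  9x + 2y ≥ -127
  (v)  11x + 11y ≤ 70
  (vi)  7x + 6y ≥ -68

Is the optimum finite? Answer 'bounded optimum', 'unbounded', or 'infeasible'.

The boundaries x = 0 and y = 0 meet at (0, 0), but that point violates -6x - 10y ≥ 8. Every candidate vertex is excluded by some other constraint, so the feasible region is empty.

infeasible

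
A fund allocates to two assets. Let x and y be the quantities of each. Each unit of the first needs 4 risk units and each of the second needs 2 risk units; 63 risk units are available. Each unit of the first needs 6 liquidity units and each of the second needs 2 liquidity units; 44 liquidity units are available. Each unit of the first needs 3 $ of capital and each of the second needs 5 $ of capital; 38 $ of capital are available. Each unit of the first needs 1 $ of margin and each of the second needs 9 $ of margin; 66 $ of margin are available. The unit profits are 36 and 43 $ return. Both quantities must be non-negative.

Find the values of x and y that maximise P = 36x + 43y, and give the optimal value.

x = 6, y = 4, maximum P = 388

Vertices and P = 36x + 43y:
  (0, 0) → P = 0
  (0, 22/3) → P = 946/3
  (22/3, 0) → P = 264
  (6, 4) → P = 388
  (6/11, 80/11) → P = 3656/11

The optimum lies where 6x + 2y = 44 and 3x + 5y = 38.
Solving simultaneously gives x = 6, y = 4.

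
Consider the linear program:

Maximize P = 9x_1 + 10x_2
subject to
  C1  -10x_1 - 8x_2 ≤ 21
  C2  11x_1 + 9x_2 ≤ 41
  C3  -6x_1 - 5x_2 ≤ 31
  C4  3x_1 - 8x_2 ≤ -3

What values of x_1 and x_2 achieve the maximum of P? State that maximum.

x_1 = -517/2, x_2 = 641/2, maximum P = 1757/2

Feasible corners and P = 9x_1 + 10x_2:
  (-517/2, 641/2) → P = 1757/2
  (-24/13, -33/104) → P = -1029/52
  (301/115, 156/115) → P = 4269/115

At the optimal vertex, -10x_1 - 8x_2 = 21 and 11x_1 + 9x_2 = 41.
Solving simultaneously gives x_1 = -517/2, x_2 = 641/2.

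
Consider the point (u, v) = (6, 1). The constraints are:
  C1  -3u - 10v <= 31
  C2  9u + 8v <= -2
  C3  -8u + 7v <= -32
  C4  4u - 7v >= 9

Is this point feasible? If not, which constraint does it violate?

not feasible — violates C2

Constraint C2: 9u + 8v = 62, which is not ≤ -2. All other constraints are satisfied.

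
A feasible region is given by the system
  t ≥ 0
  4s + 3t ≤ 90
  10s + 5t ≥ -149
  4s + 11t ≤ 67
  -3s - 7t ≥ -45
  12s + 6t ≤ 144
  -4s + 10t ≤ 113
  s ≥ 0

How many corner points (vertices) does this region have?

Of the 27 pairwise boundary intersections, those satisfying every inequality are:
  (12, 0)
  (0, 0)
  (26/5, 21/5)
  (0, 67/11)
  (123/11, 18/11)

5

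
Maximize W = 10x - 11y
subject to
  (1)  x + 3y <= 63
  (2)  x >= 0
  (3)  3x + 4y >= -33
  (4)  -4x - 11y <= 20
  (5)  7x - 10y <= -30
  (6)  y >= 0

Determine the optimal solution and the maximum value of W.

x = 540/31, y = 471/31, maximum W = 219/31

Corner points and W = 10x - 11y:
  (0, 21) → W = -231
  (540/31, 471/31) → W = 219/31
  (0, 3) → W = -33

At the optimal vertex, x + 3y = 63 and 7x - 10y = -30.
Solving simultaneously gives x = 540/31, y = 471/31.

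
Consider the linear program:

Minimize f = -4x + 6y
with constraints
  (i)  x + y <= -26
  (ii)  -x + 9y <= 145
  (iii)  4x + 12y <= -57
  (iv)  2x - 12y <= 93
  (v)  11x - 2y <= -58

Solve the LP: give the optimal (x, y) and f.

Feasible corners and f = -4x + 6y:
  (-255/8, 47/8) → f = 651/4
  (-219/14, -145/14) → f = 3/7
  (-751/16, 523/48) → f = 2025/8
The feasible region is unbounded (it extends along (-9, -1), (-6, -1)), but f strictly increases along every unbounded feasible direction, so there is no improving ray and the minimum is attained at a vertex.

x = -219/14, y = -145/14, minimum f = 3/7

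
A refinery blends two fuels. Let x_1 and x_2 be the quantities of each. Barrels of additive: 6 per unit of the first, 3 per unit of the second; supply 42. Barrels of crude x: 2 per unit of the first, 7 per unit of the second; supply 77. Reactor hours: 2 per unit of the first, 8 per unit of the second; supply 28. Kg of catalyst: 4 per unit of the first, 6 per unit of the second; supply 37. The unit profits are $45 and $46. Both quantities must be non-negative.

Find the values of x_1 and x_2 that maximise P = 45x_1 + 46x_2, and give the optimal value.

Feasible corners and P = 45x_1 + 46x_2:
  (0, 0) → P = 0
  (0, 7/2) → P = 161
  (7, 0) → P = 315
  (6, 2) → P = 362

x_1 = 6, x_2 = 2, maximum P = 362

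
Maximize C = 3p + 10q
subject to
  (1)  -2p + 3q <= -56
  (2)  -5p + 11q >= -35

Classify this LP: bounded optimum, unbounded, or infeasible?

unbounded

From the feasible point (73, 30), moving in the direction (3, 2) keeps every constraint satisfied while C increases without bound.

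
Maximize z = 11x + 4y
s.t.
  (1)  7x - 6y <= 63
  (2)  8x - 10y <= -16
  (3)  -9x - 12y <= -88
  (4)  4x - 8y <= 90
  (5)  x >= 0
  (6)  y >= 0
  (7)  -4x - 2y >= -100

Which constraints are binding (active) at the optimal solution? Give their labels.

(2) and (7)

Feasible corners and z = 11x + 4y:
  (344/93, 424/93) → z = 5480/93
  (121/7, 108/7) → z = 1763/7
  (0, 22/3) → z = 88/3
  (0, 50) → z = 200

The maximum is at (121/7, 108/7). Substituting into each constraint, equality holds for (2) and (7); the remaining constraints have slack.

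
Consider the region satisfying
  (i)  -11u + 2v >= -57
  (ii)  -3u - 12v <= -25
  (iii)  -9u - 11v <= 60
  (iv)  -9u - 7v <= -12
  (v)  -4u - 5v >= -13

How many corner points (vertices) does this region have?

3

Pairwise boundary intersections that survive every other constraint:
  (-31/87, 63/29)
  (31/33, 61/33)
  (-31/17, 69/17)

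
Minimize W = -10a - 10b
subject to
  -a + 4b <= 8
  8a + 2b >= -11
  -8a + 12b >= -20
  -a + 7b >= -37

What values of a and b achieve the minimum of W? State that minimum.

Feasible corners and W = -10a - 10b:
  (-30/17, 53/34) → W = 35/17
  (44/5, 21/5) → W = -130
  (-23/28, -31/14) → W = 425/14

The optimum lies where -a + 4b = 8 and -8a + 12b = -20.
Solving simultaneously gives a = 44/5, b = 21/5.

a = 44/5, b = 21/5, minimum W = -130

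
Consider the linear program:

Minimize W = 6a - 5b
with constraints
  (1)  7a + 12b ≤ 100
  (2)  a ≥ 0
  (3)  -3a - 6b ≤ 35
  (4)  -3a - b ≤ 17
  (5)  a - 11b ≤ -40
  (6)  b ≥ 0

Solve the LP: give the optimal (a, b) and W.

Extreme points and W = 6a - 5b:
  (0, 25/3) → W = -125/3
  (620/89, 380/89) → W = 1820/89
  (0, 40/11) → W = -200/11

At the optimal vertex, 7a + 12b = 100 and a = 0.
Solving simultaneously gives a = 0, b = 25/3.

a = 0, b = 25/3, minimum W = -125/3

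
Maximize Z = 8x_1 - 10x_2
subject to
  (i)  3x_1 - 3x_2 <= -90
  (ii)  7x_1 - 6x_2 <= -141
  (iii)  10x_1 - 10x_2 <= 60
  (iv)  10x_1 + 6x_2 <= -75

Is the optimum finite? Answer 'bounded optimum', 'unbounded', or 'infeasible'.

From the feasible point (-255/16, 225/16), moving in the direction (-3, -3) keeps every constraint satisfied while Z increases without bound.

unbounded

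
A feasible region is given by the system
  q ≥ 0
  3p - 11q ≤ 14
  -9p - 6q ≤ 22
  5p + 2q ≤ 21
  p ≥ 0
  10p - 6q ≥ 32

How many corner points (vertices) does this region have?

Intersecting each pair of boundary lines and keeping only the points that satisfy every inequality leaves:
  (21/5, 0)
  (16/5, 0)
  (19/5, 1)

3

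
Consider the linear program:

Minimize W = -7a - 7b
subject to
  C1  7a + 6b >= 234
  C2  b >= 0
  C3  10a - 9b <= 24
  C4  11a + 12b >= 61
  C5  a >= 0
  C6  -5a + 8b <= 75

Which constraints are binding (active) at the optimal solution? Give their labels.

C3 and C6

Feasible corners and W = -7a - 7b:
  (750/41, 724/41) → W = -10318/41
  (711/43, 1695/86) → W = -21819/86
  (867/35, 174/7) → W = -1737/5

The minimum is at (867/35, 174/7). Substituting into each constraint, equality holds for C3 and C6; the remaining constraints have slack.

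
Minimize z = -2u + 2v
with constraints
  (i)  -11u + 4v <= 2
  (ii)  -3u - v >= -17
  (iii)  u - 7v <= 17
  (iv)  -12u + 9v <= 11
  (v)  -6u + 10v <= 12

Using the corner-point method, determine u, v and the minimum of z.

u = 68/11, v = -17/11, minimum z = -170/11

Corner points and z = -2u + 2v:
  (-82/73, -189/73) → z = -214/73
  (14/43, 60/43) → z = 92/43
  (68/11, -17/11) → z = -170/11
  (79/18, 23/6) → z = -10/9

The optimum lies where -3u - v = -17 and u - 7v = 17.
Solving simultaneously gives u = 68/11, v = -17/11.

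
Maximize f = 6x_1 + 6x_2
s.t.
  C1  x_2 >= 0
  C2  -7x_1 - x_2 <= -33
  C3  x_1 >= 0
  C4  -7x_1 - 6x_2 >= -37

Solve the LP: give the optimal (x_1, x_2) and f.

x_1 = 23/5, x_2 = 4/5, maximum f = 162/5

Corner points and f = 6x_1 + 6x_2:
  (33/7, 0) → f = 198/7
  (37/7, 0) → f = 222/7
  (23/5, 4/5) → f = 162/5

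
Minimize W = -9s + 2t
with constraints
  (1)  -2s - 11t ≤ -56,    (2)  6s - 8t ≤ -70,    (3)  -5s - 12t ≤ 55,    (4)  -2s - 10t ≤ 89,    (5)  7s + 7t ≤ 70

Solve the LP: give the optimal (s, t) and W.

Corner points and W = -9s + 2t:
  (-161/41, 238/41) → W = 1925/41
  (-1277/31, 390/31) → W = 12273/31
  (5/7, 65/7) → W = 85/7
The feasible region is unbounded (it extends along (-1, 1), (-12, 5)), but W strictly increases along every unbounded feasible direction, so there is no improving ray and the minimum is attained at a vertex.

The binding constraints are 6s - 8t = -70 and 7s + 7t = 70.
Solving simultaneously gives s = 5/7, t = 65/7.

s = 5/7, t = 65/7, minimum W = 85/7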